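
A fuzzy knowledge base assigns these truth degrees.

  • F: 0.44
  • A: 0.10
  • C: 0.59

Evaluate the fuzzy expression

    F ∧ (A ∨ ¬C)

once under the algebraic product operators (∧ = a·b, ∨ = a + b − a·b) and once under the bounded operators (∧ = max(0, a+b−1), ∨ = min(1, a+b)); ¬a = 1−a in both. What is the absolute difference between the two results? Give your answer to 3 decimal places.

0.206

Under algebraic product:
  ¬C = 1 − 0.5900 = 0.4100
  A ∨ ¬C = a + b − a·b on (0.1000, 0.4100) = 0.4690
  F ∧ (A ∨ ¬C) = a·b on (0.4400, 0.4690) = 0.2064
  → value = 0.2064
Under bounded:
  ¬C = 1 − 0.59 = 0.41
  A ∨ ¬C = min(1, a+b) on (0.10, 0.41) = 0.51
  F ∧ (A ∨ ¬C) = max(0, a+b−1) on (0.44, 0.51) = 0.00
  → value = 0.0000
|0.2064 − 0.0000| = 0.206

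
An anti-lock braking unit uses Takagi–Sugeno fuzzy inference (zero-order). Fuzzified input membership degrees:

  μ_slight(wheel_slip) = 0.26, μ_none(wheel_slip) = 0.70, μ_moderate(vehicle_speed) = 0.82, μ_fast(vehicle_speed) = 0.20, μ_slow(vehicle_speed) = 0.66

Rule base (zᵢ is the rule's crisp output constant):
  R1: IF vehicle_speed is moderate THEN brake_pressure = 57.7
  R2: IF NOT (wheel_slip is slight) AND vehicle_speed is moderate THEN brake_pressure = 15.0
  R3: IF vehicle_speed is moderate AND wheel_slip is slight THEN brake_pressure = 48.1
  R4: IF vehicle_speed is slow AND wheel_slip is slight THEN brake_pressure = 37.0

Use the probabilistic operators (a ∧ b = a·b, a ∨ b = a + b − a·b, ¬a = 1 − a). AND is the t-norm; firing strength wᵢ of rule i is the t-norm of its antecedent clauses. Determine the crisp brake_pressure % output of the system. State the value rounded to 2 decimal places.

40.31

R1 (z=57.7): moderate=0.82 → w = 0.8200
R2 (z=15.0): ¬slight=1−0.26=0.74, moderate=0.82; AND[a·b] → w = 0.6068
R3 (z=48.1): moderate=0.82, slight=0.26; AND[a·b] → w = 0.2132
R4 (z=37.0): slow=0.66, slight=0.26; AND[a·b] → w = 0.1716
Weighted average = (0.8200·57.7 + 0.6068·15.0 + 0.2132·48.1 + 0.1716·37.0) / (0.8200 + 0.6068 + 0.2132 + 0.1716)
  = 73.0201 / 1.8116 = 40.31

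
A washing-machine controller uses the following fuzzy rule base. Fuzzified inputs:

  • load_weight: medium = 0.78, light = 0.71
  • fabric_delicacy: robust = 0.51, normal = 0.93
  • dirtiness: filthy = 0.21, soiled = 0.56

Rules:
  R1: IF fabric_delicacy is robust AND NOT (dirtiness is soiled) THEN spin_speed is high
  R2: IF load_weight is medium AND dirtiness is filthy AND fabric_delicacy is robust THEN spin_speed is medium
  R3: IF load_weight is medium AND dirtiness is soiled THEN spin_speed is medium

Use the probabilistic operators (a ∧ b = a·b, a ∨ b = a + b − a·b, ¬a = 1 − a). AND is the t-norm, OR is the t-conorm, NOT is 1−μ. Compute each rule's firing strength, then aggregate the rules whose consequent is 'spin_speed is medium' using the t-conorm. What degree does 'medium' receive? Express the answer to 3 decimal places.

R1: robust=0.51, ¬soiled=1−0.56=0.44; AND[a·b] → w = 0.2244
R2: medium=0.78, filthy=0.21, robust=0.51; AND[a·b] → w = 0.0835
R3: medium=0.78, soiled=0.56; AND[a·b] → w = 0.4368
Rules with consequent 'medium': {R2, R3} → strengths 0.0835, 0.4368
Aggregate via t-conorm [a + b − a·b]: 0.4838

0.484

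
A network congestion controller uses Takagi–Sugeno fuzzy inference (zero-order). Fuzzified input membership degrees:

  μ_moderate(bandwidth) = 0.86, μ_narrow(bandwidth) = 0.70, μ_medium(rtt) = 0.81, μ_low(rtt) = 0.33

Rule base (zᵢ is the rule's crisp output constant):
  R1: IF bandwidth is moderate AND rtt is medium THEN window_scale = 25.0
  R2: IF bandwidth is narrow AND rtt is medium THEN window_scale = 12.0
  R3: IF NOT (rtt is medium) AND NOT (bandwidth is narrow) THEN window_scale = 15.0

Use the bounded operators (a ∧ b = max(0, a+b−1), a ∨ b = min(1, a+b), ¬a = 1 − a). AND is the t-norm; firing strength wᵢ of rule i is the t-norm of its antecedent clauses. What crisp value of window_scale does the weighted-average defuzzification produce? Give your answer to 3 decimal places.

19.381

R1 (z=25.0): moderate=0.86, medium=0.81; AND[max(0, a+b−1)] → w = 0.67
R2 (z=12.0): narrow=0.70, medium=0.81; AND[max(0, a+b−1)] → w = 0.51
R3 (z=15.0): ¬medium=1−0.81=0.19, ¬narrow=1−0.70=0.30; AND[max(0, a+b−1)] → w = 0.00
Weighted average = (0.67·25.0 + 0.51·12.0 + 0.00·15.0) / (0.67 + 0.51 + 0.00)
  = 22.8700 / 1.1800 = 19.381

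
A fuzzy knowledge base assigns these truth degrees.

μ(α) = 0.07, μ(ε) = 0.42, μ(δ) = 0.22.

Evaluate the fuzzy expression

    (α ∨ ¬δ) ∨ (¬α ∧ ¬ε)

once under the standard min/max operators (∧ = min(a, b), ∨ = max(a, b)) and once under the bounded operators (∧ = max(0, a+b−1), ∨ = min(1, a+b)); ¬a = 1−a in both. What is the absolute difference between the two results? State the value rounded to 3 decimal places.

0.220

Under standard min/max:
  ¬δ = 1 − 0.22 = 0.78
  α ∨ ¬δ = max(a, b) on (0.07, 0.78) = 0.78
  ¬α = 1 − 0.07 = 0.93
  ¬ε = 1 − 0.42 = 0.58
  ¬α ∧ ¬ε = min(a, b) on (0.93, 0.58) = 0.58
  (α ∨ ¬δ) ∨ (¬α ∧ ¬ε) = max(a, b) on (0.78, 0.58) = 0.78
  → value = 0.7800
Under bounded:
  ¬δ = 1 − 0.22 = 0.78
  α ∨ ¬δ = min(1, a+b) on (0.07, 0.78) = 0.85
  ¬α = 1 − 0.07 = 0.93
  ¬ε = 1 − 0.42 = 0.58
  ¬α ∧ ¬ε = max(0, a+b−1) on (0.93, 0.58) = 0.51
  (α ∨ ¬δ) ∨ (¬α ∧ ¬ε) = min(1, a+b) on (0.85, 0.51) = 1.00
  → value = 1.0000
|0.7800 − 1.0000| = 0.220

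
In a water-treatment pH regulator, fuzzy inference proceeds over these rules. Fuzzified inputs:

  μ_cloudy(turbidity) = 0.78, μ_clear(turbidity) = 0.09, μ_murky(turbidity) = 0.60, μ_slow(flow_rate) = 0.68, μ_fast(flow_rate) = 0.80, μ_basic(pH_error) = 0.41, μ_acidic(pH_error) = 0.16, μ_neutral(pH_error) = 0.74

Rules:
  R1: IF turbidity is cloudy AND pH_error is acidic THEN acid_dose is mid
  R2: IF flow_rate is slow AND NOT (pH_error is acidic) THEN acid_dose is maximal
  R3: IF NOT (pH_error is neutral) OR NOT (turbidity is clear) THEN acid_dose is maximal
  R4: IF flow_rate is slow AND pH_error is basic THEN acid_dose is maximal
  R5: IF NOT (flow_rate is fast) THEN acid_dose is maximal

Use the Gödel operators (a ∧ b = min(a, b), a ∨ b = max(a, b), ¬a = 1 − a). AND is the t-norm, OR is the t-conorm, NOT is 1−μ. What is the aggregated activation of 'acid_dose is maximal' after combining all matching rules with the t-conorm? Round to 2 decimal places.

R1: cloudy=0.78, acidic=0.16; AND[min(a, b)] → w = 0.16
R2: slow=0.68, ¬acidic=1−0.16=0.84; AND[min(a, b)] → w = 0.68
R3: ¬neutral=1−0.74=0.26, ¬clear=1−0.09=0.91; OR[max(a, b)] → w = 0.91
R4: slow=0.68, basic=0.41; AND[min(a, b)] → w = 0.41
R5: ¬fast=1−0.80=0.20 → w = 0.20
Rules with consequent 'maximal': {R2, R3, R4, R5} → strengths 0.68, 0.91, 0.41, 0.20
Aggregate via t-conorm [max(a, b)]: 0.91

0.91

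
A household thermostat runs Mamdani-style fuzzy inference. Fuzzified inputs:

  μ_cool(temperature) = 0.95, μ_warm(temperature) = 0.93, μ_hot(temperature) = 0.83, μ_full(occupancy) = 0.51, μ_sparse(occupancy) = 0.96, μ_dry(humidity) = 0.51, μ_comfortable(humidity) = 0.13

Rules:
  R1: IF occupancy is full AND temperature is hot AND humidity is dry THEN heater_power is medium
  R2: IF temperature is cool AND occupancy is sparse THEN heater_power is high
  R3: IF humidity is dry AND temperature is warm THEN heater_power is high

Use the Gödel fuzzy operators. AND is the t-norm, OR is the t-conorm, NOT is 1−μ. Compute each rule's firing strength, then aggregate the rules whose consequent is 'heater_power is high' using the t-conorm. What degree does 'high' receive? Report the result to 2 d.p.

R1: full=0.51, hot=0.83, dry=0.51; AND[min(a, b)] → w = 0.51
R2: cool=0.95, sparse=0.96; AND[min(a, b)] → w = 0.95
R3: dry=0.51, warm=0.93; AND[min(a, b)] → w = 0.51
Rules with consequent 'high': {R2, R3} → strengths 0.95, 0.51
Aggregate via t-conorm [max(a, b)]: 0.95

0.95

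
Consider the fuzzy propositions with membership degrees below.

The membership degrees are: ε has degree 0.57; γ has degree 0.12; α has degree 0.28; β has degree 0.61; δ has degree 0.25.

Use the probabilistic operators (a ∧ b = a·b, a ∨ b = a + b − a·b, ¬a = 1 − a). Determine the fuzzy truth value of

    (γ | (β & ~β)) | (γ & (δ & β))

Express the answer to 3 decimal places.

0.342

~β = 1 − 0.6100 = 0.3900
β & ~β = a·b on (0.6100, 0.3900) = 0.2379
γ | (β & ~β) = a + b − a·b on (0.1200, 0.2379) = 0.3294
δ & β = a·b on (0.2500, 0.6100) = 0.1525
γ & (δ & β) = a·b on (0.1200, 0.1525) = 0.0183
(γ | (β & ~β)) | (γ & (δ & β)) = a + b − a·b on (0.3294, 0.0183) = 0.3416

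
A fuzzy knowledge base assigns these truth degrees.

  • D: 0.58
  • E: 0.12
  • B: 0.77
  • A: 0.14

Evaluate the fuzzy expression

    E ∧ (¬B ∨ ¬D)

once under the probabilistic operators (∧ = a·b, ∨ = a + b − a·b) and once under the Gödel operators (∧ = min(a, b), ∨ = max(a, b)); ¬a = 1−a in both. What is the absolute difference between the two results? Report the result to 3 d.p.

Under probabilistic:
  ¬B = 1 − 0.7700 = 0.2300
  ¬D = 1 − 0.5800 = 0.4200
  ¬B ∨ ¬D = a + b − a·b on (0.2300, 0.4200) = 0.5534
  E ∧ (¬B ∨ ¬D) = a·b on (0.1200, 0.5534) = 0.0664
  → value = 0.0664
Under Gödel:
  ¬B = 1 − 0.77 = 0.23
  ¬D = 1 − 0.58 = 0.42
  ¬B ∨ ¬D = max(a, b) on (0.23, 0.42) = 0.42
  E ∧ (¬B ∨ ¬D) = min(a, b) on (0.12, 0.42) = 0.12
  → value = 0.1200
|0.0664 − 0.1200| = 0.054

0.054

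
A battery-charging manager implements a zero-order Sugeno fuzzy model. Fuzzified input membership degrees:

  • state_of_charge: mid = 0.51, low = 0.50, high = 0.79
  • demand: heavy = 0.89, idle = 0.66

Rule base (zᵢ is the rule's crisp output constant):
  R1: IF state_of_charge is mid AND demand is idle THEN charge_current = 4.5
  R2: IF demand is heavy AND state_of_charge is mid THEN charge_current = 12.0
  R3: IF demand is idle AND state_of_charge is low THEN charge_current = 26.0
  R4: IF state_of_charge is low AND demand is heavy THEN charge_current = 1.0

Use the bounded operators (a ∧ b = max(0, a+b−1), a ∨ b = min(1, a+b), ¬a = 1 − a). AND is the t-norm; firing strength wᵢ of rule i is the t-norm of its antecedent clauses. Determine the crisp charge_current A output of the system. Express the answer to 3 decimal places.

R1 (z=4.5): mid=0.51, idle=0.66; AND[max(0, a+b−1)] → w = 0.17
R2 (z=12.0): heavy=0.89, mid=0.51; AND[max(0, a+b−1)] → w = 0.40
R3 (z=26.0): idle=0.66, low=0.50; AND[max(0, a+b−1)] → w = 0.16
R4 (z=1.0): low=0.50, heavy=0.89; AND[max(0, a+b−1)] → w = 0.39
Weighted average = (0.17·4.5 + 0.40·12.0 + 0.16·26.0 + 0.39·1.0) / (0.17 + 0.40 + 0.16 + 0.39)
  = 10.1150 / 1.1200 = 9.031

9.031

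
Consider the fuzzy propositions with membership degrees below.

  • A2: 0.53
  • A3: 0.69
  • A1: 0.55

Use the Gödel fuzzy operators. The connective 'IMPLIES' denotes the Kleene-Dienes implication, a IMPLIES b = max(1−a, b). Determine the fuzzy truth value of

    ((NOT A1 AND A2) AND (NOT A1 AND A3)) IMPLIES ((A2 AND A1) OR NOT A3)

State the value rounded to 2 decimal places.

0.55

NOT A1 = 1 − 0.55 = 0.45
NOT A1 AND A2 = min(a, b) on (0.45, 0.53) = 0.45
NOT A1 = 1 − 0.55 = 0.45
NOT A1 AND A3 = min(a, b) on (0.45, 0.69) = 0.45
(NOT A1 AND A2) AND (NOT A1 AND A3) = min(a, b) on (0.45, 0.45) = 0.45
A2 AND A1 = min(a, b) on (0.53, 0.55) = 0.53
NOT A3 = 1 − 0.69 = 0.31
(A2 AND A1) OR NOT A3 = max(a, b) on (0.53, 0.31) = 0.53
((NOT A1 AND A2) AND (NOT A1 AND A3)) IMPLIES ((A2 AND A1) OR NOT A3)  [Kleene-Dienes: max(1−a, b)] with a=0.45, b=0.53 → 0.55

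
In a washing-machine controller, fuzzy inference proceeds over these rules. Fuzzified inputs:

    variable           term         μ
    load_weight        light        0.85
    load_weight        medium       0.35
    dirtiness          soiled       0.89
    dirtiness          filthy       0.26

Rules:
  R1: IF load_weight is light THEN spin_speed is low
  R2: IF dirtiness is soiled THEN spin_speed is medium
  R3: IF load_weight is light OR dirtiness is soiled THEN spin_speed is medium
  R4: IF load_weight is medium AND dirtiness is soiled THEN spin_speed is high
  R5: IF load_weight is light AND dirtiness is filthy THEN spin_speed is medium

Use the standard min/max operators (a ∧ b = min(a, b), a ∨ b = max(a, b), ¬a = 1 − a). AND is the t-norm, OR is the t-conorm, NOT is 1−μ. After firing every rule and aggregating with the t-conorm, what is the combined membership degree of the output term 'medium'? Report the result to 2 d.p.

R1: light=0.85 → w = 0.85
R2: soiled=0.89 → w = 0.89
R3: light=0.85, soiled=0.89; OR[max(a, b)] → w = 0.89
R4: medium=0.35, soiled=0.89; AND[min(a, b)] → w = 0.35
R5: light=0.85, filthy=0.26; AND[min(a, b)] → w = 0.26
Rules with consequent 'medium': {R2, R3, R5} → strengths 0.89, 0.89, 0.26
Aggregate via t-conorm [max(a, b)]: 0.89

0.89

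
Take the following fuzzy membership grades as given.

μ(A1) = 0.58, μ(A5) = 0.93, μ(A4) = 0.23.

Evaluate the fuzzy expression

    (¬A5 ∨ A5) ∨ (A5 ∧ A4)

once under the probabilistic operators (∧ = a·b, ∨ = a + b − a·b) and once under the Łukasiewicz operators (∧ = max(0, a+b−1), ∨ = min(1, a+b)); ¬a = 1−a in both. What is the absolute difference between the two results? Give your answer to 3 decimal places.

Under probabilistic:
  ¬A5 = 1 − 0.9300 = 0.0700
  ¬A5 ∨ A5 = a + b − a·b on (0.0700, 0.9300) = 0.9349
  A5 ∧ A4 = a·b on (0.9300, 0.2300) = 0.2139
  (¬A5 ∨ A5) ∨ (A5 ∧ A4) = a + b − a·b on (0.9349, 0.2139) = 0.9488
  → value = 0.9488
Under Łukasiewicz:
  ¬A5 = 1 − 0.93 = 0.07
  ¬A5 ∨ A5 = min(1, a+b) on (0.07, 0.93) = 1.00
  A5 ∧ A4 = max(0, a+b−1) on (0.93, 0.23) = 0.16
  (¬A5 ∨ A5) ∨ (A5 ∧ A4) = min(1, a+b) on (1.00, 0.16) = 1.00
  → value = 1.0000
|0.9488 − 1.0000| = 0.051

0.051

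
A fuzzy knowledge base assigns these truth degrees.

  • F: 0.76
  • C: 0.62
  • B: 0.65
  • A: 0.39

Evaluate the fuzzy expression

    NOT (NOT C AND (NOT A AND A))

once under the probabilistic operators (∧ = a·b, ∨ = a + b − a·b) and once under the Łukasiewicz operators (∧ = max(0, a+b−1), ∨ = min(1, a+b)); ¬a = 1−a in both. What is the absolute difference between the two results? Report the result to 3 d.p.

Under probabilistic:
  NOT C = 1 − 0.6200 = 0.3800
  NOT A = 1 − 0.3900 = 0.6100
  NOT A AND A = a·b on (0.6100, 0.3900) = 0.2379
  NOT C AND (NOT A AND A) = a·b on (0.3800, 0.2379) = 0.0904
  NOT (NOT C AND (NOT A AND A)) = 1 − 0.0904 = 0.9096
  → value = 0.9096
Under Łukasiewicz:
  NOT C = 1 − 0.62 = 0.38
  NOT A = 1 − 0.39 = 0.61
  NOT A AND A = max(0, a+b−1) on (0.61, 0.39) = 0.00
  NOT C AND (NOT A AND A) = max(0, a+b−1) on (0.38, 0.00) = 0.00
  NOT (NOT C AND (NOT A AND A)) = 1 − 0.00 = 1.00
  → value = 1.0000
|0.9096 − 1.0000| = 0.090

0.090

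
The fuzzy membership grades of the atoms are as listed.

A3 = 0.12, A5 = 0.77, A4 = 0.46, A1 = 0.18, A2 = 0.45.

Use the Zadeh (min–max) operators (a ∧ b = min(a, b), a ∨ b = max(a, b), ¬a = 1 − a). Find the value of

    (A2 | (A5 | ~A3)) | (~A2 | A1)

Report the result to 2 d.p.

0.88

~A3 = 1 − 0.12 = 0.88
A5 | ~A3 = max(a, b) on (0.77, 0.88) = 0.88
A2 | (A5 | ~A3) = max(a, b) on (0.45, 0.88) = 0.88
~A2 = 1 − 0.45 = 0.55
~A2 | A1 = max(a, b) on (0.55, 0.18) = 0.55
(A2 | (A5 | ~A3)) | (~A2 | A1) = max(a, b) on (0.88, 0.55) = 0.88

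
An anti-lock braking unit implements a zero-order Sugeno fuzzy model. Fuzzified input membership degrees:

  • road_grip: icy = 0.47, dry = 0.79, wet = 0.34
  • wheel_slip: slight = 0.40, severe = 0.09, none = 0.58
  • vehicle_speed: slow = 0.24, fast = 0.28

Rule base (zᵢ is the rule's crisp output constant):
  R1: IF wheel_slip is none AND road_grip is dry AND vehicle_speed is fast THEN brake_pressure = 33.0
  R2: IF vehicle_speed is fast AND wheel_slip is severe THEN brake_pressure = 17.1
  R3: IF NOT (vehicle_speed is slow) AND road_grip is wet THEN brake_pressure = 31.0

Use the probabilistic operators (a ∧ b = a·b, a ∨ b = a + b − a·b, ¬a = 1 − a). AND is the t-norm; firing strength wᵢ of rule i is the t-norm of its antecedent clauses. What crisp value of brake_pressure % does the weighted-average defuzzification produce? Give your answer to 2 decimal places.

R1 (z=33.0): none=0.58, dry=0.79, fast=0.28; AND[a·b] → w = 0.1283
R2 (z=17.1): fast=0.28, severe=0.09; AND[a·b] → w = 0.0252
R3 (z=31.0): ¬slow=1−0.24=0.76, wet=0.34; AND[a·b] → w = 0.2584
Weighted average = (0.1283·33.0 + 0.0252·17.1 + 0.2584·31.0) / (0.1283 + 0.0252 + 0.2584)
  = 12.6751 / 0.4119 = 30.77

30.77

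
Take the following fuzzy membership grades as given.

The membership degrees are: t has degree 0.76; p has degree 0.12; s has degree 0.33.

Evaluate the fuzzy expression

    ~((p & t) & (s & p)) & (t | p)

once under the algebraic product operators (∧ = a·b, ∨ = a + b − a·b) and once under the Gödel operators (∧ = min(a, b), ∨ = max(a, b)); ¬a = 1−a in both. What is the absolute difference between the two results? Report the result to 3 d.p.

0.026

Under algebraic product:
  p & t = a·b on (0.1200, 0.7600) = 0.0912
  s & p = a·b on (0.3300, 0.1200) = 0.0396
  (p & t) & (s & p) = a·b on (0.0912, 0.0396) = 0.0036
  ~((p & t) & (s & p)) = 1 − 0.0036 = 0.9964
  t | p = a + b − a·b on (0.7600, 0.1200) = 0.7888
  ~((p & t) & (s & p)) & (t | p) = a·b on (0.9964, 0.7888) = 0.7860
  → value = 0.7860
Under Gödel:
  p & t = min(a, b) on (0.12, 0.76) = 0.12
  s & p = min(a, b) on (0.33, 0.12) = 0.12
  (p & t) & (s & p) = min(a, b) on (0.12, 0.12) = 0.12
  ~((p & t) & (s & p)) = 1 − 0.12 = 0.88
  t | p = max(a, b) on (0.76, 0.12) = 0.76
  ~((p & t) & (s & p)) & (t | p) = min(a, b) on (0.88, 0.76) = 0.76
  → value = 0.7600
|0.7860 − 0.7600| = 0.026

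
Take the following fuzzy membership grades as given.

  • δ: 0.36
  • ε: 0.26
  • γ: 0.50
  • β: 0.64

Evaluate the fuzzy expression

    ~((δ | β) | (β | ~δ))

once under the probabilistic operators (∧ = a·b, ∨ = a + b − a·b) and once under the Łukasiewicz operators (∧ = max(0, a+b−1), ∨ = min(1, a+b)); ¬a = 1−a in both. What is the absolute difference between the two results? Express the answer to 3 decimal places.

0.030

Under probabilistic:
  δ | β = a + b − a·b on (0.3600, 0.6400) = 0.7696
  ~δ = 1 − 0.3600 = 0.6400
  β | ~δ = a + b − a·b on (0.6400, 0.6400) = 0.8704
  (δ | β) | (β | ~δ) = a + b − a·b on (0.7696, 0.8704) = 0.9701
  ~((δ | β) | (β | ~δ)) = 1 − 0.9701 = 0.0299
  → value = 0.0299
Under Łukasiewicz:
  δ | β = min(1, a+b) on (0.36, 0.64) = 1.00
  ~δ = 1 − 0.36 = 0.64
  β | ~δ = min(1, a+b) on (0.64, 0.64) = 1.00
  (δ | β) | (β | ~δ) = min(1, a+b) on (1.00, 1.00) = 1.00
  ~((δ | β) | (β | ~δ)) = 1 − 1.00 = 0.00
  → value = 0.0000
|0.0299 − 0.0000| = 0.030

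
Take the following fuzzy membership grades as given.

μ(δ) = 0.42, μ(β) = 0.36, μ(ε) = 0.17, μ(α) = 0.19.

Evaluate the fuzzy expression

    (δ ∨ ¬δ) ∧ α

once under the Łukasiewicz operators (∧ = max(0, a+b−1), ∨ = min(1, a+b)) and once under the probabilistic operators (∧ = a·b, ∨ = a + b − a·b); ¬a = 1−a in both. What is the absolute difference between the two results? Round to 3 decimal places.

Under Łukasiewicz:
  ¬δ = 1 − 0.42 = 0.58
  δ ∨ ¬δ = min(1, a+b) on (0.42, 0.58) = 1.00
  (δ ∨ ¬δ) ∧ α = max(0, a+b−1) on (1.00, 0.19) = 0.19
  → value = 0.1900
Under probabilistic:
  ¬δ = 1 − 0.4200 = 0.5800
  δ ∨ ¬δ = a + b − a·b on (0.4200, 0.5800) = 0.7564
  (δ ∨ ¬δ) ∧ α = a·b on (0.7564, 0.1900) = 0.1437
  → value = 0.1437
|0.1900 − 0.1437| = 0.046

0.046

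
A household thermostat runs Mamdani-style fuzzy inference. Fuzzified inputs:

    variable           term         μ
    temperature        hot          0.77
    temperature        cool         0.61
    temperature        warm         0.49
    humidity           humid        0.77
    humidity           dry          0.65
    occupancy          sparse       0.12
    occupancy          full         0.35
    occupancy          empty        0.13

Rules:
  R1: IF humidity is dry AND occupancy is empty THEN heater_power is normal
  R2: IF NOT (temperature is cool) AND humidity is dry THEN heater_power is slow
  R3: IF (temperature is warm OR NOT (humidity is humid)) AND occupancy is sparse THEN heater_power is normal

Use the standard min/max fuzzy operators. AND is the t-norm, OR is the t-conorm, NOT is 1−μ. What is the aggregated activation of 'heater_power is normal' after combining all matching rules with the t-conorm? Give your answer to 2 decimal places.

0.13

R1: dry=0.65, empty=0.13; AND[min(a, b)] → w = 0.13
R2: ¬cool=1−0.61=0.39, dry=0.65; AND[min(a, b)] → w = 0.39
R3: (warm=0.49 OR ¬humid=1−0.77=0.23) = 0.49; AND[min(a, b)] with sparse=0.12 → w = 0.12
Rules with consequent 'normal': {R1, R3} → strengths 0.13, 0.12
Aggregate via t-conorm [max(a, b)]: 0.13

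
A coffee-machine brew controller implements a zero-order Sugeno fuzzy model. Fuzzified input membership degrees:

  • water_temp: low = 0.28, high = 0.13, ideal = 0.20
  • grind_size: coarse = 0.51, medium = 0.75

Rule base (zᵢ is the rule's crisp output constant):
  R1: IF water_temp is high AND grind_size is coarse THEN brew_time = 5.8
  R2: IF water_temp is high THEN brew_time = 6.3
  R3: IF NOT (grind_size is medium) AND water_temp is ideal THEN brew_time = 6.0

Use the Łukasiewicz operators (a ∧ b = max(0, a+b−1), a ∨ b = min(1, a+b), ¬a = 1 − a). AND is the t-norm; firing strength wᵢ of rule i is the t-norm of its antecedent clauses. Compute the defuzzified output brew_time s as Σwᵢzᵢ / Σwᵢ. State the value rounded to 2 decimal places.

6.30

R1 (z=5.8): high=0.13, coarse=0.51; AND[max(0, a+b−1)] → w = 0.00
R2 (z=6.3): high=0.13 → w = 0.13
R3 (z=6.0): ¬medium=1−0.75=0.25, ideal=0.20; AND[max(0, a+b−1)] → w = 0.00
Weighted average = (0.00·5.8 + 0.13·6.3 + 0.00·6.0) / (0.00 + 0.13 + 0.00)
  = 0.8190 / 0.1300 = 6.30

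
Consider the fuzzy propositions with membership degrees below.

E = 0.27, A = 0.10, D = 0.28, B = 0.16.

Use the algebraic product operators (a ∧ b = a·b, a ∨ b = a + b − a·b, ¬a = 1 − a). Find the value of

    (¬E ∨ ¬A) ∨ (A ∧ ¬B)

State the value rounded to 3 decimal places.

¬E = 1 − 0.2700 = 0.7300
¬A = 1 − 0.1000 = 0.9000
¬E ∨ ¬A = a + b − a·b on (0.7300, 0.9000) = 0.9730
¬B = 1 − 0.1600 = 0.8400
A ∧ ¬B = a·b on (0.1000, 0.8400) = 0.0840
(¬E ∨ ¬A) ∨ (A ∧ ¬B) = a + b − a·b on (0.9730, 0.0840) = 0.9753

0.975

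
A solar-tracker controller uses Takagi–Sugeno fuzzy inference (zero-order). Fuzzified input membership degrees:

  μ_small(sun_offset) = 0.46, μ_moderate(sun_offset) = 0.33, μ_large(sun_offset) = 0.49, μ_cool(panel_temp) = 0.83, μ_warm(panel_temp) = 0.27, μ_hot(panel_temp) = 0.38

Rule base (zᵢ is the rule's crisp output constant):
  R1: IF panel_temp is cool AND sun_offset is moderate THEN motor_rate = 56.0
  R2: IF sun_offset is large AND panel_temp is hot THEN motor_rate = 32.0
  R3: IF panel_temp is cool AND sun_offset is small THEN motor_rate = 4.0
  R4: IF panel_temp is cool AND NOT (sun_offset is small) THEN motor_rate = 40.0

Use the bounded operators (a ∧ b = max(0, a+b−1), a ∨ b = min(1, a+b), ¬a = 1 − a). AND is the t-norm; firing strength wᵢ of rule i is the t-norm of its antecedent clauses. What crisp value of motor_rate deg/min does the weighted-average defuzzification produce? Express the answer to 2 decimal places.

R1 (z=56.0): cool=0.83, moderate=0.33; AND[max(0, a+b−1)] → w = 0.16
R2 (z=32.0): large=0.49, hot=0.38; AND[max(0, a+b−1)] → w = 0.00
R3 (z=4.0): cool=0.83, small=0.46; AND[max(0, a+b−1)] → w = 0.29
R4 (z=40.0): cool=0.83, ¬small=1−0.46=0.54; AND[max(0, a+b−1)] → w = 0.37
Weighted average = (0.16·56.0 + 0.00·32.0 + 0.29·4.0 + 0.37·40.0) / (0.16 + 0.00 + 0.29 + 0.37)
  = 24.9200 / 0.8200 = 30.39

30.39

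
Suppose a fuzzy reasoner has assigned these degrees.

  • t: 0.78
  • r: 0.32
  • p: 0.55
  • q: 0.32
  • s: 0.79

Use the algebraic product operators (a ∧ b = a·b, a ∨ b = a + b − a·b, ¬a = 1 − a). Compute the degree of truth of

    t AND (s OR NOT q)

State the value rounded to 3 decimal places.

0.728

NOT q = 1 − 0.3200 = 0.6800
s OR NOT q = a + b − a·b on (0.7900, 0.6800) = 0.9328
t AND (s OR NOT q) = a·b on (0.7800, 0.9328) = 0.7276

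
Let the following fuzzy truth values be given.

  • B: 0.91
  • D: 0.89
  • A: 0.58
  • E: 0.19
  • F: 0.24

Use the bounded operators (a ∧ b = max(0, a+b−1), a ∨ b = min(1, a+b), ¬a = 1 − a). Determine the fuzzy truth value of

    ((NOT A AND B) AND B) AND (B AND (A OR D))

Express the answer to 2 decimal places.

NOT A = 1 − 0.58 = 0.42
NOT A AND B = max(0, a+b−1) on (0.42, 0.91) = 0.33
(NOT A AND B) AND B = max(0, a+b−1) on (0.33, 0.91) = 0.24
A OR D = min(1, a+b) on (0.58, 0.89) = 1.00
B AND (A OR D) = max(0, a+b−1) on (0.91, 1.00) = 0.91
((NOT A AND B) AND B) AND (B AND (A OR D)) = max(0, a+b−1) on (0.24, 0.91) = 0.15

0.15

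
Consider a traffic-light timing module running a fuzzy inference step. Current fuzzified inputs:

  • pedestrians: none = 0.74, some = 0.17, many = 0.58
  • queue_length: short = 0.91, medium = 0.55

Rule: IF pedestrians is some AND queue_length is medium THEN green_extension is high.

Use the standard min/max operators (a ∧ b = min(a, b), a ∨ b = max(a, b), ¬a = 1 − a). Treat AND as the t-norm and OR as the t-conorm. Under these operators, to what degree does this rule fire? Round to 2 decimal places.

0.17

firing strength: some=0.17, medium=0.55; AND[min(a, b)] → w = 0.17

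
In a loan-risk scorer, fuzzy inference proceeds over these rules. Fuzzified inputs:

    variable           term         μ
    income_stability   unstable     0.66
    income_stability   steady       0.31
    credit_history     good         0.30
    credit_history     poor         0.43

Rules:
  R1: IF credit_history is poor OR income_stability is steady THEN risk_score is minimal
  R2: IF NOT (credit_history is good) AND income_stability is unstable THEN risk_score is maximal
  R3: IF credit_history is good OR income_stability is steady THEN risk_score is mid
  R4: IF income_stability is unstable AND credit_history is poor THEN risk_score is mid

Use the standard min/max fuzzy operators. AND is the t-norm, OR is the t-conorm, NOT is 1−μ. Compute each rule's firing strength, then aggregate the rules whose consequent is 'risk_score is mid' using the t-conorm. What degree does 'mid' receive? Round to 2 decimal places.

R1: poor=0.43, steady=0.31; OR[max(a, b)] → w = 0.43
R2: ¬good=1−0.30=0.70, unstable=0.66; AND[min(a, b)] → w = 0.66
R3: good=0.30, steady=0.31; OR[max(a, b)] → w = 0.31
R4: unstable=0.66, poor=0.43; AND[min(a, b)] → w = 0.43
Rules with consequent 'mid': {R3, R4} → strengths 0.31, 0.43
Aggregate via t-conorm [max(a, b)]: 0.43

0.43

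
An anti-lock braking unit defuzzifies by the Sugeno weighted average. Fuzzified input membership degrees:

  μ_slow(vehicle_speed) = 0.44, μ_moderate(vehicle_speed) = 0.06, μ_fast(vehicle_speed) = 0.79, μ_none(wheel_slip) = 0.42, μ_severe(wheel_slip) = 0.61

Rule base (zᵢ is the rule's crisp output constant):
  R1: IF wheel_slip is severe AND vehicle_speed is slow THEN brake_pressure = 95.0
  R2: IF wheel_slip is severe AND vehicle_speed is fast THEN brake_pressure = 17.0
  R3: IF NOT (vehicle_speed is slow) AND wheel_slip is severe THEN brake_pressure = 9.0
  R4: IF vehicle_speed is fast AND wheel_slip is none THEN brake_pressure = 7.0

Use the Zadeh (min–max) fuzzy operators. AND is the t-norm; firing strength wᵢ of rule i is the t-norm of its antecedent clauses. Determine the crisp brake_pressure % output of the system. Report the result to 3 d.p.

R1 (z=95.0): severe=0.61, slow=0.44; AND[min(a, b)] → w = 0.44
R2 (z=17.0): severe=0.61, fast=0.79; AND[min(a, b)] → w = 0.61
R3 (z=9.0): ¬slow=1−0.44=0.56, severe=0.61; AND[min(a, b)] → w = 0.56
R4 (z=7.0): fast=0.79, none=0.42; AND[min(a, b)] → w = 0.42
Weighted average = (0.44·95.0 + 0.61·17.0 + 0.56·9.0 + 0.42·7.0) / (0.44 + 0.61 + 0.56 + 0.42)
  = 60.1500 / 2.0300 = 29.631

29.631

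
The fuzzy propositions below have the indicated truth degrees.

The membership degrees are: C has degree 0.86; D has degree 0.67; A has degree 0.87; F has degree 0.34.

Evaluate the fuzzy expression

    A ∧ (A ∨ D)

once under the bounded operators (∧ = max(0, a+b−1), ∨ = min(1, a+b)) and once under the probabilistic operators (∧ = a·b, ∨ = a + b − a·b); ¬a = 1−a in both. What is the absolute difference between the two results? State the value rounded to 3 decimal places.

Under bounded:
  A ∨ D = min(1, a+b) on (0.87, 0.67) = 1.00
  A ∧ (A ∨ D) = max(0, a+b−1) on (0.87, 1.00) = 0.87
  → value = 0.8700
Under probabilistic:
  A ∨ D = a + b − a·b on (0.8700, 0.6700) = 0.9571
  A ∧ (A ∨ D) = a·b on (0.8700, 0.9571) = 0.8327
  → value = 0.8327
|0.8700 − 0.8327| = 0.037

0.037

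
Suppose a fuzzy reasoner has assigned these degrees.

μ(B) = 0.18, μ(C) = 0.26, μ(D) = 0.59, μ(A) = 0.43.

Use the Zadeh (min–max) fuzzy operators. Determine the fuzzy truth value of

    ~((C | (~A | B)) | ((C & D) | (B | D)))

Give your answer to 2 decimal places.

~A = 1 − 0.43 = 0.57
~A | B = max(a, b) on (0.57, 0.18) = 0.57
C | (~A | B) = max(a, b) on (0.26, 0.57) = 0.57
C & D = min(a, b) on (0.26, 0.59) = 0.26
B | D = max(a, b) on (0.18, 0.59) = 0.59
(C & D) | (B | D) = max(a, b) on (0.26, 0.59) = 0.59
(C | (~A | B)) | ((C & D) | (B | D)) = max(a, b) on (0.57, 0.59) = 0.59
~((C | (~A | B)) | ((C & D) | (B | D))) = 1 − 0.59 = 0.41

0.41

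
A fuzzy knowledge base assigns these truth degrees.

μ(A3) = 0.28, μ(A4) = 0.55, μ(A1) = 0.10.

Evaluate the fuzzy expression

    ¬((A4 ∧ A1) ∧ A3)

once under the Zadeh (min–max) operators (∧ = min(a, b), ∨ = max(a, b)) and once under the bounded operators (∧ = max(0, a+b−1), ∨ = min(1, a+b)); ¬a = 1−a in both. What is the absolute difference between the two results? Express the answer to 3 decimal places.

0.100

Under Zadeh (min–max):
  A4 ∧ A1 = min(a, b) on (0.55, 0.10) = 0.10
  (A4 ∧ A1) ∧ A3 = min(a, b) on (0.10, 0.28) = 0.10
  ¬((A4 ∧ A1) ∧ A3) = 1 − 0.10 = 0.90
  → value = 0.9000
Under bounded:
  A4 ∧ A1 = max(0, a+b−1) on (0.55, 0.10) = 0.00
  (A4 ∧ A1) ∧ A3 = max(0, a+b−1) on (0.00, 0.28) = 0.00
  ¬((A4 ∧ A1) ∧ A3) = 1 − 0.00 = 1.00
  → value = 1.0000
|0.9000 − 1.0000| = 0.100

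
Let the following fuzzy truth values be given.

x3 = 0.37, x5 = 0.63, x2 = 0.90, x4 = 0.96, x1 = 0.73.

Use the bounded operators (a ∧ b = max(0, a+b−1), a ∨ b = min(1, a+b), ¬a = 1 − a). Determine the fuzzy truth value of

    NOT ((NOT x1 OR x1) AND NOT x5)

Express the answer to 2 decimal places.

0.63

NOT x1 = 1 − 0.73 = 0.27
NOT x1 OR x1 = min(1, a+b) on (0.27, 0.73) = 1.00
NOT x5 = 1 − 0.63 = 0.37
(NOT x1 OR x1) AND NOT x5 = max(0, a+b−1) on (1.00, 0.37) = 0.37
NOT ((NOT x1 OR x1) AND NOT x5) = 1 − 0.37 = 0.63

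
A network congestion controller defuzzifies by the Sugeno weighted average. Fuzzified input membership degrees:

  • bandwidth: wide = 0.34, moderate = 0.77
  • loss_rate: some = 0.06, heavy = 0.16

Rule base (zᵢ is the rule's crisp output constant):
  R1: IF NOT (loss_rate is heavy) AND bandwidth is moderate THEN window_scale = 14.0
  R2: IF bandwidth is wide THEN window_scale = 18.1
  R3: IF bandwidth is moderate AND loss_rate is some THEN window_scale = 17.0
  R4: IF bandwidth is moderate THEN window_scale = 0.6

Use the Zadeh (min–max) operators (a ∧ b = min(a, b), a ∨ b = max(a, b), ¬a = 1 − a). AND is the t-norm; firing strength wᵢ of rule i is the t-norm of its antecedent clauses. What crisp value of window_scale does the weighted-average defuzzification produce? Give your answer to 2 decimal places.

R1 (z=14.0): ¬heavy=1−0.16=0.84, moderate=0.77; AND[min(a, b)] → w = 0.77
R2 (z=18.1): wide=0.34 → w = 0.34
R3 (z=17.0): moderate=0.77, some=0.06; AND[min(a, b)] → w = 0.06
R4 (z=0.6): moderate=0.77 → w = 0.77
Weighted average = (0.77·14.0 + 0.34·18.1 + 0.06·17.0 + 0.77·0.6) / (0.77 + 0.34 + 0.06 + 0.77)
  = 18.4160 / 1.9400 = 9.49

9.49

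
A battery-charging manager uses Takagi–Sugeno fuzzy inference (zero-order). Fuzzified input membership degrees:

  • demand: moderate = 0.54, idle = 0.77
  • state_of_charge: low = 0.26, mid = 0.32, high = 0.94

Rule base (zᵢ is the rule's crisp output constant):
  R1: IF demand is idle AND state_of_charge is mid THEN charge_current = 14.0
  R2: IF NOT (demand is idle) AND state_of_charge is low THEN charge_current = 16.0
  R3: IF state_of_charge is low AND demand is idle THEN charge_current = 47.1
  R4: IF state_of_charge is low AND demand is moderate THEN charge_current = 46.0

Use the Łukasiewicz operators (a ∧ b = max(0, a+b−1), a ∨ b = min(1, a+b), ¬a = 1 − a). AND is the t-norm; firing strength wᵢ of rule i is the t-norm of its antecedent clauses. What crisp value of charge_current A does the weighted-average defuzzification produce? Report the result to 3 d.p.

R1 (z=14.0): idle=0.77, mid=0.32; AND[max(0, a+b−1)] → w = 0.09
R2 (z=16.0): ¬idle=1−0.77=0.23, low=0.26; AND[max(0, a+b−1)] → w = 0.00
R3 (z=47.1): low=0.26, idle=0.77; AND[max(0, a+b−1)] → w = 0.03
R4 (z=46.0): low=0.26, moderate=0.54; AND[max(0, a+b−1)] → w = 0.00
Weighted average = (0.09·14.0 + 0.00·16.0 + 0.03·47.1 + 0.00·46.0) / (0.09 + 0.00 + 0.03 + 0.00)
  = 2.6730 / 0.1200 = 22.275

22.275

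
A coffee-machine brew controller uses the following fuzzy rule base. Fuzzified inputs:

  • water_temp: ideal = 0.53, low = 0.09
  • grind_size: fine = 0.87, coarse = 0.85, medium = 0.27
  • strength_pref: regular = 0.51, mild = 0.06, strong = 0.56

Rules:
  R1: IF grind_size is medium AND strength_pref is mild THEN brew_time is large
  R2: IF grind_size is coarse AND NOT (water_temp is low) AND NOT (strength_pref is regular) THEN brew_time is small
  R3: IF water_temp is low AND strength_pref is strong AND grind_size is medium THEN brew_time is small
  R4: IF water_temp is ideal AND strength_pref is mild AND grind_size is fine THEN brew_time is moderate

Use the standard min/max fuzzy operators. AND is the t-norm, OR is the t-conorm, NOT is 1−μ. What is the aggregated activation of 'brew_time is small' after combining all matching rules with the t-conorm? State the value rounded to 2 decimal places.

0.49

R1: medium=0.27, mild=0.06; AND[min(a, b)] → w = 0.06
R2: coarse=0.85, ¬low=1−0.09=0.91, ¬regular=1−0.51=0.49; AND[min(a, b)] → w = 0.49
R3: low=0.09, strong=0.56, medium=0.27; AND[min(a, b)] → w = 0.09
R4: ideal=0.53, mild=0.06, fine=0.87; AND[min(a, b)] → w = 0.06
Rules with consequent 'small': {R2, R3} → strengths 0.49, 0.09
Aggregate via t-conorm [max(a, b)]: 0.49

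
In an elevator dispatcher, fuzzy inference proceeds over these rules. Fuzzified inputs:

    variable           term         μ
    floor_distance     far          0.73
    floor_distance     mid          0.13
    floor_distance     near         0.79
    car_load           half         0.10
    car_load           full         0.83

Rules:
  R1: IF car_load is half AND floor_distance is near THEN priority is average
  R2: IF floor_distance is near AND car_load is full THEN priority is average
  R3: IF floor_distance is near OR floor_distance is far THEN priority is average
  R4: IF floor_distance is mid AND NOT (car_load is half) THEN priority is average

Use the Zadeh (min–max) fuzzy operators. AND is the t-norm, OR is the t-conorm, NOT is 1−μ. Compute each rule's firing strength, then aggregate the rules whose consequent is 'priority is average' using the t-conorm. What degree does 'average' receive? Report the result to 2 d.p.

R1: half=0.10, near=0.79; AND[min(a, b)] → w = 0.10
R2: near=0.79, full=0.83; AND[min(a, b)] → w = 0.79
R3: near=0.79, far=0.73; OR[max(a, b)] → w = 0.79
R4: mid=0.13, ¬half=1−0.10=0.90; AND[min(a, b)] → w = 0.13
Rules with consequent 'average': {R1, R2, R3, R4} → strengths 0.10, 0.79, 0.79, 0.13
Aggregate via t-conorm [max(a, b)]: 0.79

0.79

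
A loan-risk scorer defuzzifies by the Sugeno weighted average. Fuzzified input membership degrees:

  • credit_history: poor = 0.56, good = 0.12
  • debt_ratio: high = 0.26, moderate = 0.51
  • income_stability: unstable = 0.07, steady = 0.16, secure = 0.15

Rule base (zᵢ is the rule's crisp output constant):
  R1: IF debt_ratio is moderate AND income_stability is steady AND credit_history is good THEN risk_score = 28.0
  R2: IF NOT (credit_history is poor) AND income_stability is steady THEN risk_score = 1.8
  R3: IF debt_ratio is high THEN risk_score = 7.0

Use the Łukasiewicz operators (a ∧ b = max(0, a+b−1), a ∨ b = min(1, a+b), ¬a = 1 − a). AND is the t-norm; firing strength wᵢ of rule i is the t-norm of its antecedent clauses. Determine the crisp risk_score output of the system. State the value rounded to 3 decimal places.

R1 (z=28.0): moderate=0.51, steady=0.16, good=0.12; AND[max(0, a+b−1)] → w = 0.00
R2 (z=1.8): ¬poor=1−0.56=0.44, steady=0.16; AND[max(0, a+b−1)] → w = 0.00
R3 (z=7.0): high=0.26 → w = 0.26
Weighted average = (0.00·28.0 + 0.00·1.8 + 0.26·7.0) / (0.00 + 0.00 + 0.26)
  = 1.8200 / 0.2600 = 7.000

7.000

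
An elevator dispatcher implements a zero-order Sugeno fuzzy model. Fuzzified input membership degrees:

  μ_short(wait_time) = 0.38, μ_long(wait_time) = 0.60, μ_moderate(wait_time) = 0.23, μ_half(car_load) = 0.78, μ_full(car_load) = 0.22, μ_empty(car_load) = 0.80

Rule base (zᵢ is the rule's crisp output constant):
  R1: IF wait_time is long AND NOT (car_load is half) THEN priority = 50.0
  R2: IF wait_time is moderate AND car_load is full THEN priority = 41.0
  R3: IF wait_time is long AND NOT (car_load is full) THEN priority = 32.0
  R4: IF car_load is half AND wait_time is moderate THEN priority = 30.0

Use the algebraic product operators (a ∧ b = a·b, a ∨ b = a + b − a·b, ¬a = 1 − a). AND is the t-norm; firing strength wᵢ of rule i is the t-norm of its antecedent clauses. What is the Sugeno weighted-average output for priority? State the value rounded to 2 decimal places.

R1 (z=50.0): long=0.60, ¬half=1−0.78=0.22; AND[a·b] → w = 0.1320
R2 (z=41.0): moderate=0.23, full=0.22; AND[a·b] → w = 0.0506
R3 (z=32.0): long=0.60, ¬full=1−0.22=0.78; AND[a·b] → w = 0.4680
R4 (z=30.0): half=0.78, moderate=0.23; AND[a·b] → w = 0.1794
Weighted average = (0.1320·50.0 + 0.0506·41.0 + 0.4680·32.0 + 0.1794·30.0) / (0.1320 + 0.0506 + 0.4680 + 0.1794)
  = 29.0326 / 0.8300 = 34.98

34.98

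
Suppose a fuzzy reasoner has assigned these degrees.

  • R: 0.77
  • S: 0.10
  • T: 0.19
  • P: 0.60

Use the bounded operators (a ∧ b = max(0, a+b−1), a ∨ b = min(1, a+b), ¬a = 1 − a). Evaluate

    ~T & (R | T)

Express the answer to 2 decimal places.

0.77

~T = 1 − 0.19 = 0.81
R | T = min(1, a+b) on (0.77, 0.19) = 0.96
~T & (R | T) = max(0, a+b−1) on (0.81, 0.96) = 0.77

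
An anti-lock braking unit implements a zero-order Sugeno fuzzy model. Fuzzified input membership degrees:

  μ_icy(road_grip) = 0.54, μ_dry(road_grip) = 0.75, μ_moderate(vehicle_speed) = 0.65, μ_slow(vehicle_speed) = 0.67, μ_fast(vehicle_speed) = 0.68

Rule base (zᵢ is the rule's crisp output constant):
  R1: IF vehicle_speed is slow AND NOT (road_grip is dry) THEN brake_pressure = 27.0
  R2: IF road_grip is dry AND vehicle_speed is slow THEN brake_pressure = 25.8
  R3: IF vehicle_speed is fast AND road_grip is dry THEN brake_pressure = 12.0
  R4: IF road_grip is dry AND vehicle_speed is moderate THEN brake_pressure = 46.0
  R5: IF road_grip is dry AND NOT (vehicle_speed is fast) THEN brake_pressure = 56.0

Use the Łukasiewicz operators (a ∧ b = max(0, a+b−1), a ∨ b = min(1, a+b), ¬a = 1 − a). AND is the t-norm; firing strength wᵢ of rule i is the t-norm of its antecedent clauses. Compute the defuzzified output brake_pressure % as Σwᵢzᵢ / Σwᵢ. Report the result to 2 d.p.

29.03

R1 (z=27.0): slow=0.67, ¬dry=1−0.75=0.25; AND[max(0, a+b−1)] → w = 0.00
R2 (z=25.8): dry=0.75, slow=0.67; AND[max(0, a+b−1)] → w = 0.42
R3 (z=12.0): fast=0.68, dry=0.75; AND[max(0, a+b−1)] → w = 0.43
R4 (z=46.0): dry=0.75, moderate=0.65; AND[max(0, a+b−1)] → w = 0.40
R5 (z=56.0): dry=0.75, ¬fast=1−0.68=0.32; AND[max(0, a+b−1)] → w = 0.07
Weighted average = (0.00·27.0 + 0.42·25.8 + 0.43·12.0 + 0.40·46.0 + 0.07·56.0) / (0.00 + 0.42 + 0.43 + 0.40 + 0.07)
  = 38.3160 / 1.3200 = 29.03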